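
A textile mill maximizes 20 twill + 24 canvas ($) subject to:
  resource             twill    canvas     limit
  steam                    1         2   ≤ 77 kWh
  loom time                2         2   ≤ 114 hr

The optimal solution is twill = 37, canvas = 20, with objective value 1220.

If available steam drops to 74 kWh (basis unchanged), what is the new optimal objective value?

1208

At the optimum: steam uses 77 of 77 (binding); loom time uses 114 of 114 (binding).
From A_Bᵀ y = c: 1·y_steam + 2·y_loom time = 20; 2·y_steam + 2·y_loom time = 24.
This yields shadow prices y_steam = 4, y_loom time = 8.
Δz = y_steam·Δb = 4 × (-3) = -12, so new z* = 1220 − 12 = 1208.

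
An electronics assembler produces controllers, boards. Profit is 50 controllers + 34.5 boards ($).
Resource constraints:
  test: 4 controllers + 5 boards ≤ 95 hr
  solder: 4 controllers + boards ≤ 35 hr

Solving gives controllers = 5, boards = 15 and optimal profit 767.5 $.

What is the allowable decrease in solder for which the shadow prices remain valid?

16

Binding constraints: test, solder. The basis is B = [[4,5],[4,1]] with det -16.
Per unit decrease in solder, x* moves by d = (-0.3125, 0.25).
The basis stays optimal until controllers reaches 0; allowable decrease = 16 hr.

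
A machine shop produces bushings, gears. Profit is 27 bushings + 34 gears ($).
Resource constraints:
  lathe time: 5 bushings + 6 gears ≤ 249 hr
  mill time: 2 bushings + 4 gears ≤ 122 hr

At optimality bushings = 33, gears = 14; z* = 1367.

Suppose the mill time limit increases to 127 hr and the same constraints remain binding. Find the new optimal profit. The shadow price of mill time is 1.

Δb = 5, so new z* = 1367 + (1)·(5) = 1367 + 5 = 1372.

1372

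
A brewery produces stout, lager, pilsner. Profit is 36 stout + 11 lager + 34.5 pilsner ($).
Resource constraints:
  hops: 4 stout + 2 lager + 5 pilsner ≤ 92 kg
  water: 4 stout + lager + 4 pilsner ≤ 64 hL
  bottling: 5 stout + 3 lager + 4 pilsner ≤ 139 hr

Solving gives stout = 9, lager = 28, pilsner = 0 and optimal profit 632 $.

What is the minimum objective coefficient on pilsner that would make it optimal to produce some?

Check each constraint at x*: hops 92/92 (tight); water 64/64 (tight); bottling 129/139 (slack 10).
Since bottling is not tight, its dual is 0.
Dual feasibility on the basic columns requires 4·y_hops + 4·y_water = 36, 2·y_hops + 1·y_water = 11.
This yields shadow prices y_hops = 2, y_water = 7.
pilsner enters the basis when its profit ≥ yᵀa₃ = 2·5 + 7·4 = 38.

38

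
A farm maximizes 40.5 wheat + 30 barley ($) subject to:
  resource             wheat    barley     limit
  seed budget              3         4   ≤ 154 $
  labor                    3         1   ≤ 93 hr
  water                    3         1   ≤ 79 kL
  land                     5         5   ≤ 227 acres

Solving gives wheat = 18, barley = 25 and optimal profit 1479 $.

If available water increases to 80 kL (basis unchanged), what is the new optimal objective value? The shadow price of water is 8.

Δb = 1, so new z* = 1479 + (8)·(1) = 1479 + 8 = 1487.

1487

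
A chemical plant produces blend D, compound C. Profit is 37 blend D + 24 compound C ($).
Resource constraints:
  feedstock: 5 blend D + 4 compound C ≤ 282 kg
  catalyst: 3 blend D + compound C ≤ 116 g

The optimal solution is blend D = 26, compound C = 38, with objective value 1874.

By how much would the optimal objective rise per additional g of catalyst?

Check each constraint at x*: feedstock 282/282 (tight); catalyst 116/116 (tight).
From A_Bᵀ y = c: 5·y_feedstock + 3·y_catalyst = 37; 4·y_feedstock + 1·y_catalyst = 24.
→ y_feedstock = 5 and y_catalyst = 4.
Shadow price of catalyst = 4.

4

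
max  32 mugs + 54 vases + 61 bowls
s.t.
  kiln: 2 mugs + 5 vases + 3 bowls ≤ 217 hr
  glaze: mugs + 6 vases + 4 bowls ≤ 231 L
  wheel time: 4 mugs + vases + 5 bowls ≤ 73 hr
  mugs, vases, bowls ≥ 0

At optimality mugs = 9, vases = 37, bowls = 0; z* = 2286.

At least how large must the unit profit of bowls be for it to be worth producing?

62

Check each constraint at x*: kiln 203/217 (slack 14); glaze 231/231 (tight); wheel time 73/73 (tight).
Slack constraints have shadow price 0 (complementary slackness).
Dual feasibility on the basic columns requires 1·y_glaze + 4·y_wheel time = 32, 6·y_glaze + 1·y_wheel time = 54.
Solving: y_glaze = 8, y_wheel time = 6.
bowls enters the basis when its profit ≥ yᵀa₃ = 8·4 + 6·5 = 62.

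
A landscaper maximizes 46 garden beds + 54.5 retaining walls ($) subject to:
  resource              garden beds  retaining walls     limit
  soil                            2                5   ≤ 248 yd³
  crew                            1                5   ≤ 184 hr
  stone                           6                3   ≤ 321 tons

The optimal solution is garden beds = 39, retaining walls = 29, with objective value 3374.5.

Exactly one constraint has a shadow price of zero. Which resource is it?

soil

soil: 223/248 (slack 25)
crew: 184/184 (binding)
stone: 321/321 (binding)
By complementary slackness, a constraint with positive slack has shadow price 0 → soil.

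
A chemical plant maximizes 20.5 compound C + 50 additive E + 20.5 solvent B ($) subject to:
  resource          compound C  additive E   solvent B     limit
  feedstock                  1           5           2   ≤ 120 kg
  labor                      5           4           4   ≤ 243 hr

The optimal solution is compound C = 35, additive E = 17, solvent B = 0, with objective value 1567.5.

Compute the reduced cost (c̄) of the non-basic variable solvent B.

-5.5

Both feedstock and labor are binding at x*.
Dual feasibility on the basic columns requires 1·y_feedstock + 5·y_labor = 20.5, 5·y_feedstock + 4·y_labor = 50.
Solving: y_feedstock = 8, y_labor = 2.5.
Reduced cost of solvent B: c₃ − yᵀa₃ = 20.5 − (8·2 + 2.5·4) = 20.5 − 26 = -5.5.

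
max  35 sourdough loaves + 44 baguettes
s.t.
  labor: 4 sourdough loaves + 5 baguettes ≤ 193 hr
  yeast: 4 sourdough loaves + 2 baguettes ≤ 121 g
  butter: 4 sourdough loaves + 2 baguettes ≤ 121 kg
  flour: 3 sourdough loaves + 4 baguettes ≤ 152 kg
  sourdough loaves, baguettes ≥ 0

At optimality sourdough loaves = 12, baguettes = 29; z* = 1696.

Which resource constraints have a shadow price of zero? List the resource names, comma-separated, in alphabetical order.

butter, yeast

labor: 193/193 (binding)
yeast: 106/121 (slack 15)
butter: 106/121 (slack 15)
flour: 152/152 (binding)
By complementary slackness, a constraint with positive slack has shadow price 0 → butter, yeast.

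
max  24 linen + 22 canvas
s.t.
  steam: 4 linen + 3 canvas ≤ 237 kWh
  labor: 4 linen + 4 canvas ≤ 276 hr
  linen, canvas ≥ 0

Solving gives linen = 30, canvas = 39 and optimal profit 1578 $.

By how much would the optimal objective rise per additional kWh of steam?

Check each constraint at x*: steam 237/237 (tight); labor 276/276 (tight).
From A_Bᵀ y = c: 4·y_steam + 4·y_labor = 24; 3·y_steam + 4·y_labor = 22.
Solving: y_steam = 2, y_labor = 4.
Shadow price of steam = 2.

2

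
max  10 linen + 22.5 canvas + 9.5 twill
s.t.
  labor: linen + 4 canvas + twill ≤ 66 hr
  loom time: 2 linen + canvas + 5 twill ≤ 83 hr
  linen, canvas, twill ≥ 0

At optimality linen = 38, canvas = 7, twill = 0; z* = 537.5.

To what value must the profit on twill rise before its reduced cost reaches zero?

17.5

Check each constraint at x*: labor 66/66 (tight); loom time 83/83 (tight).
Dual feasibility on the basic columns requires 1·y_labor + 2·y_loom time = 10, 4·y_labor + 1·y_loom time = 22.5.
This yields shadow prices y_labor = 5, y_loom time = 2.5.
twill enters the basis when its profit ≥ yᵀa₃ = 5·1 + 2.5·5 = 17.5.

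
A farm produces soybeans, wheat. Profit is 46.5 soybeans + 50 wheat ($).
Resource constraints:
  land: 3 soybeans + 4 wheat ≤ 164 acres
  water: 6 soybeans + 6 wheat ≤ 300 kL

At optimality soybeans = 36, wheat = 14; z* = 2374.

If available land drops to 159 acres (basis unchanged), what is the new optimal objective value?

2356.5

Both land and water are binding at x*.
Dual feasibility on the basic columns requires 3·y_land + 6·y_water = 46.5, 4·y_land + 6·y_water = 50.
This yields shadow prices y_land = 3.5, y_water = 6.
Δz = y_land·Δb = 3.5 × (-5) = -17.5, so new z* = 2374 − 17.5 = 2356.5.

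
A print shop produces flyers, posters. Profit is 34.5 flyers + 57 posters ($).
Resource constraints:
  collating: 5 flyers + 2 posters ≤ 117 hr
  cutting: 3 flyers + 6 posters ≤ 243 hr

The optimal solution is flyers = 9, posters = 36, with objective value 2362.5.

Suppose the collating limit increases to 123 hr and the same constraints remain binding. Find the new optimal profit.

Both collating and cutting are binding at x*.
From A_Bᵀ y = c: 5·y_collating + 3·y_cutting = 34.5; 2·y_collating + 6·y_cutting = 57.
→ y_collating = 1.5 and y_cutting = 9.
Δz = y_collating·Δb = 1.5 × (6) = 9, so new z* = 2362.5 + 9 = 2371.5.

2371.5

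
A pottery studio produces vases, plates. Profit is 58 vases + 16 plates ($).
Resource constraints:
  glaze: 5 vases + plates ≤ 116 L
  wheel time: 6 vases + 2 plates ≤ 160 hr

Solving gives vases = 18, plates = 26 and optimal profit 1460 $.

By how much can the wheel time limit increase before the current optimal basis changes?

72

Binding constraints: glaze, wheel time. The basis is B = [[5,1],[6,2]] with det 4.
Per unit increase in wheel time, x* moves by d = (-0.25, 1.25).
The basis stays optimal until vases reaches 0; allowable increase = 72 hr.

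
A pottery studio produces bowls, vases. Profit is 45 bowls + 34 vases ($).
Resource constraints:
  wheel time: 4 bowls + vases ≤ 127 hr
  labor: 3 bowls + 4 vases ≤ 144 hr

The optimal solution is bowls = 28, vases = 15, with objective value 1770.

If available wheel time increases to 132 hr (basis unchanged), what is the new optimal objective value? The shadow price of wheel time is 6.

Δb = 5, so new z* = 1770 + (6)·(5) = 1770 + 30 = 1800.

1800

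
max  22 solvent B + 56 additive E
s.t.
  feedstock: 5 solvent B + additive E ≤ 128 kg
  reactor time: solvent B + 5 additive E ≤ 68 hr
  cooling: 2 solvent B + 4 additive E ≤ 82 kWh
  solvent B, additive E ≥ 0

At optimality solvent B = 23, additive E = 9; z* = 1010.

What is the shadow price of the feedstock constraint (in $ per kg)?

Binding: reactor time and cooling. Non-binding: feedstock (4 unused).
Slack constraints have shadow price 0 (complementary slackness).
The binding rows give the dual system: 1·y_reactor time + 2·y_cooling = 22 and 5·y_reactor time + 4·y_cooling = 56.
This yields shadow prices y_reactor time = 4, y_cooling = 9.
Shadow price of feedstock = 0.

0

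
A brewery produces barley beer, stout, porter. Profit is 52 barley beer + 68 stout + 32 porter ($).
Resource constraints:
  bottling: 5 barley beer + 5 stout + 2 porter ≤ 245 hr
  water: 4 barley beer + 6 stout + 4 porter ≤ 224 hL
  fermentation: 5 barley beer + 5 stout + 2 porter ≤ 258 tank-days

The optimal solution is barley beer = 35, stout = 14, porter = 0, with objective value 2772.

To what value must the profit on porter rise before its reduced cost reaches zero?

40

Check each constraint at x*: bottling 245/245 (tight); water 224/224 (tight); fermentation 245/258 (slack 13).
By complementary slackness, y = 0 for the non-binding constraint.
Dual feasibility on the basic columns requires 5·y_bottling + 4·y_water = 52, 5·y_bottling + 6·y_water = 68.
This yields shadow prices y_bottling = 4, y_water = 8.
porter enters the basis when its profit ≥ yᵀa₃ = 4·2 + 8·4 = 40.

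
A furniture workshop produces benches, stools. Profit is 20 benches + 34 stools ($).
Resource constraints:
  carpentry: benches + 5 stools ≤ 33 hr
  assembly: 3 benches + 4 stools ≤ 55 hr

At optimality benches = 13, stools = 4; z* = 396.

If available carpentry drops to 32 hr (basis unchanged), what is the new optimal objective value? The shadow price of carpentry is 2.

Δb = -1, so new z* = 396 + (2)·(-1) = 396 − 2 = 394.

394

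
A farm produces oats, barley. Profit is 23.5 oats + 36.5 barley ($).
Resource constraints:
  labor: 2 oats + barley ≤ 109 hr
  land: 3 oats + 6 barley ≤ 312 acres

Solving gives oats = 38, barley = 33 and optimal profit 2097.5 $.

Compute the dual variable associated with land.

5.5

Both labor and land are binding at x*.
The binding rows give the dual system: 2·y_labor + 3·y_land = 23.5 and 1·y_labor + 6·y_land = 36.5.
Solving: y_labor = 3.5, y_land = 5.5.
Shadow price of land = 5.5.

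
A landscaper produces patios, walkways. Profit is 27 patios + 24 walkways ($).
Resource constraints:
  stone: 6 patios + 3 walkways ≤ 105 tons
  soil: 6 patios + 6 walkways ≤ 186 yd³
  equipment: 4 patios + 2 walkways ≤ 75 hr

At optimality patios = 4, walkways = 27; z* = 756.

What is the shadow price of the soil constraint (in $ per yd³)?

Check each constraint at x*: stone 105/105 (tight); soil 186/186 (tight); equipment 70/75 (slack 5).
By complementary slackness, y = 0 for the non-binding constraint.
The binding rows give the dual system: 6·y_stone + 6·y_soil = 27 and 3·y_stone + 6·y_soil = 24.
This yields shadow prices y_stone = 1, y_soil = 3.5.
Shadow price of soil = 3.5.

3.5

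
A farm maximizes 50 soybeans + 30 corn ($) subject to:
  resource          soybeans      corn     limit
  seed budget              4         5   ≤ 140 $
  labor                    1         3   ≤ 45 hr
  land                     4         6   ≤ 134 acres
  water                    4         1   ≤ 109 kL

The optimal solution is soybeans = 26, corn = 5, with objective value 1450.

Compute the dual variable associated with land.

3.5

Binding: land and water. Non-binding: seed budget (11 unused), labor (4 unused).
Slack constraints have shadow price 0 (complementary slackness).
Dual feasibility on the basic columns requires 4·y_land + 4·y_water = 50, 6·y_land + 1·y_water = 30.
→ y_land = 3.5 and y_water = 9.
Shadow price of land = 3.5.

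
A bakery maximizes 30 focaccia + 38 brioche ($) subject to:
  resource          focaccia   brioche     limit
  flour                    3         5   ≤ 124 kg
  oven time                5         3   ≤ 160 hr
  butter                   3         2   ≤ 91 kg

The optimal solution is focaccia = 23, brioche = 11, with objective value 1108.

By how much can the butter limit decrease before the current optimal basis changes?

41.4

Binding constraints: flour, butter. The basis is B = [[3,5],[3,2]] with det -9.
Per unit decrease in butter, x* moves by d = (-0.5556, 0.3333).
The basis stays optimal until focaccia reaches 0; allowable decrease = 41.4 kg.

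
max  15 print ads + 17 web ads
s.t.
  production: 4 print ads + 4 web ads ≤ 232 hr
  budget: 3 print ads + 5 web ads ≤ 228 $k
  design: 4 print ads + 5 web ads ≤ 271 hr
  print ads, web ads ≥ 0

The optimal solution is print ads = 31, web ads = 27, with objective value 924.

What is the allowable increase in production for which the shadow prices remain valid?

Binding constraints: production, budget. The basis is B = [[4,4],[3,5]] with det 8.
Per unit increase in production, x* moves by d = (0.625, -0.375).
The basis stays optimal until design becomes binding; allowable increase = 19.2 hr.

19.2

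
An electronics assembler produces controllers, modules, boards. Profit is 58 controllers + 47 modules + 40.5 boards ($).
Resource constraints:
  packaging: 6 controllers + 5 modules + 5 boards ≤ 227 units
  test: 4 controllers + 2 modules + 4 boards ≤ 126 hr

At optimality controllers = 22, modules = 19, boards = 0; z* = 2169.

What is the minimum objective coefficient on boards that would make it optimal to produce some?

Both packaging and test are binding at x*.
From A_Bᵀ y = c: 6·y_packaging + 4·y_test = 58; 5·y_packaging + 2·y_test = 47.
Solving: y_packaging = 9, y_test = 1.
boards enters the basis when its profit ≥ yᵀa₃ = 9·5 + 1·4 = 49.

49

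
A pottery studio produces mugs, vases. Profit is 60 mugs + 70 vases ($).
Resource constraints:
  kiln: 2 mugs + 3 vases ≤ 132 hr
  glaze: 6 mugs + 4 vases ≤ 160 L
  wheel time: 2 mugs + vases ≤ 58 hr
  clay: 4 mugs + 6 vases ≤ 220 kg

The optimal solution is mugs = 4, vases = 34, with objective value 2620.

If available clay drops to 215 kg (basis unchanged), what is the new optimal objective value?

2575

At the optimum: kiln uses 110 of 132 (slack = 22); glaze uses 160 of 160 (binding); wheel time uses 42 of 58 (slack = 16); clay uses 220 of 220 (binding).
By complementary slackness, y = 0 for the non-binding constraints.
The binding rows give the dual system: 6·y_glaze + 4·y_clay = 60 and 4·y_glaze + 6·y_clay = 70.
→ y_glaze = 4 and y_clay = 9.
Δz = y_clay·Δb = 9 × (-5) = -45, so new z* = 2620 − 45 = 2575.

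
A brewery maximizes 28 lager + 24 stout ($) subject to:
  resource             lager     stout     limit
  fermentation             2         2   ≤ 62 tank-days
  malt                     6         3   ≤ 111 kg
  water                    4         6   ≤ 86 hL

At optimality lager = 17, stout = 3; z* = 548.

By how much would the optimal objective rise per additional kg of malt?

3

Check each constraint at x*: fermentation 40/62 (slack 22); malt 111/111 (tight); water 86/86 (tight).
Slack constraints have shadow price 0 (complementary slackness).
From A_Bᵀ y = c: 6·y_malt + 4·y_water = 28; 3·y_malt + 6·y_water = 24.
→ y_malt = 3 and y_water = 2.5.
Shadow price of malt = 3.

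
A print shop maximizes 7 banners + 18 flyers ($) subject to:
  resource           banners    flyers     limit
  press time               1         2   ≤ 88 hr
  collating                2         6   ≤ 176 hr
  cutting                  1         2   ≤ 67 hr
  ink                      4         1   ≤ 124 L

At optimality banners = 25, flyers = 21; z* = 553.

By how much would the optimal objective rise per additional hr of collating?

Check each constraint at x*: press time 67/88 (slack 21); collating 176/176 (tight); cutting 67/67 (tight); ink 121/124 (slack 3).
By complementary slackness, y = 0 for the non-binding constraints.
Dual feasibility on the basic columns requires 2·y_collating + 1·y_cutting = 7, 6·y_collating + 2·y_cutting = 18.
→ y_collating = 2 and y_cutting = 3.
Shadow price of collating = 2.

2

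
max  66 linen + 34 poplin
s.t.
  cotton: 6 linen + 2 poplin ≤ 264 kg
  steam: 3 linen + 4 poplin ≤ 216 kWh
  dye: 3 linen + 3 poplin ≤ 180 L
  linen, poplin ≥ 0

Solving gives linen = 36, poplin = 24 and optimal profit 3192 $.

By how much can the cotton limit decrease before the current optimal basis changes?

Binding constraints: cotton, dye. The basis is B = [[6,2],[3,3]] with det 12.
Per unit decrease in cotton, x* moves by d = (-0.25, 0.25).
The basis stays optimal until steam becomes binding; allowable decrease = 48 kg.

48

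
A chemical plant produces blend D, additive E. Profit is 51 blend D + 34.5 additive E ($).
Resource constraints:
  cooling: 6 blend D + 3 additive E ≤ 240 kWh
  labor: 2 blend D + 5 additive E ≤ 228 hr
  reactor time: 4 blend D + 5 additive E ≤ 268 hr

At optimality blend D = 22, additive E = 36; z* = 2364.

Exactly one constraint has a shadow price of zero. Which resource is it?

labor

cooling: 240/240 (binding)
labor: 224/228 (slack 4)
reactor time: 268/268 (binding)
By complementary slackness, a constraint with positive slack has shadow price 0 → labor.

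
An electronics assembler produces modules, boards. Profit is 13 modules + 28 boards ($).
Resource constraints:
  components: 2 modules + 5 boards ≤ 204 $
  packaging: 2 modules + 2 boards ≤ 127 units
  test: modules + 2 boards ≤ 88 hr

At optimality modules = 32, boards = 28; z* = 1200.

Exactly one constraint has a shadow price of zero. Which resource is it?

components: 204/204 (binding)
packaging: 120/127 (slack 7)
test: 88/88 (binding)
By complementary slackness, a constraint with positive slack has shadow price 0 → packaging.

packaging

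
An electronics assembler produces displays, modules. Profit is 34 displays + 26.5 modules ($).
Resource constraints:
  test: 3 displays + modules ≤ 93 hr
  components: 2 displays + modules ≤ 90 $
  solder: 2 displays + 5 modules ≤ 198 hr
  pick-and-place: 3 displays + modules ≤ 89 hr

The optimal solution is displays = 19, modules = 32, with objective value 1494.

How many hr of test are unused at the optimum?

4

test used = 3·19 + 1·32 = 89; slack = 93 − 89 = 4.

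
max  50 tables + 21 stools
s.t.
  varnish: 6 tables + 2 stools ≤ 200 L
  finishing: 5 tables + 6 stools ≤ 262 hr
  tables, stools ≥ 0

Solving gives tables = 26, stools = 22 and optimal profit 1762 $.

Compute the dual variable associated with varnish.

7.5

Both varnish and finishing are binding at x*.
Dual feasibility on the basic columns requires 6·y_varnish + 5·y_finishing = 50, 2·y_varnish + 6·y_finishing = 21.
Solving: y_varnish = 7.5, y_finishing = 1.
Shadow price of varnish = 7.5.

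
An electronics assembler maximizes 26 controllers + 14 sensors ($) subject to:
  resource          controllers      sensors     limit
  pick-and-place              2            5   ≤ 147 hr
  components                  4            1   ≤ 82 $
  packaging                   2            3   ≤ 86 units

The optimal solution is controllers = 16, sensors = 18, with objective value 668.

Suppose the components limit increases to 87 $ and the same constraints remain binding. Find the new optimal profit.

Check each constraint at x*: pick-and-place 122/147 (slack 25); components 82/82 (tight); packaging 86/86 (tight).
Slack constraints have shadow price 0 (complementary slackness).
From A_Bᵀ y = c: 4·y_components + 2·y_packaging = 26; 1·y_components + 3·y_packaging = 14.
This yields shadow prices y_components = 5, y_packaging = 3.
Δz = y_components·Δb = 5 × (5) = 25, so new z* = 668 + 25 = 693.

693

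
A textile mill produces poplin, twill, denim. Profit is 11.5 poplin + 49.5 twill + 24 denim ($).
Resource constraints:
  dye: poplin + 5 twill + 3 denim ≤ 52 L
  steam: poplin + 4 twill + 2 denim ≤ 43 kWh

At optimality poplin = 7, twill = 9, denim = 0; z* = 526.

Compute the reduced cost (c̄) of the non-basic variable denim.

Both dye and steam are binding at x*.
From A_Bᵀ y = c: 1·y_dye + 1·y_steam = 11.5; 5·y_dye + 4·y_steam = 49.5.
Solving: y_dye = 3.5, y_steam = 8.
Reduced cost of denim: c₃ − yᵀa₃ = 24 − (3.5·3 + 8·2) = 24 − 26.5 = -2.5.

-2.5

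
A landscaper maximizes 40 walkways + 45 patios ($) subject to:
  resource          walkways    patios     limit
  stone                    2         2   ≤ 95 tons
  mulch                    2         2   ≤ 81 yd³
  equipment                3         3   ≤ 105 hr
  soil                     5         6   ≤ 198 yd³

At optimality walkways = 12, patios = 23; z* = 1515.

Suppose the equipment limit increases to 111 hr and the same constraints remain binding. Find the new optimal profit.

Check each constraint at x*: stone 70/95 (slack 25); mulch 70/81 (slack 11); equipment 105/105 (tight); soil 198/198 (tight).
By complementary slackness, y = 0 for the non-binding constraints.
Dual feasibility on the basic columns requires 3·y_equipment + 5·y_soil = 40, 3·y_equipment + 6·y_soil = 45.
Solving: y_equipment = 5, y_soil = 5.
Δz = y_equipment·Δb = 5 × (6) = 30, so new z* = 1515 + 30 = 1545.

1545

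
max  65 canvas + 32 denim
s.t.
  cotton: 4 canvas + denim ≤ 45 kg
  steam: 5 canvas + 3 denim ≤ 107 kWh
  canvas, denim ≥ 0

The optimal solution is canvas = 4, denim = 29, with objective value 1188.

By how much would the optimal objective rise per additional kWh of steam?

Both cotton and steam are binding at x*.
Dual feasibility on the basic columns requires 4·y_cotton + 5·y_steam = 65, 1·y_cotton + 3·y_steam = 32.
Solving: y_cotton = 5, y_steam = 9.
Shadow price of steam = 9.

9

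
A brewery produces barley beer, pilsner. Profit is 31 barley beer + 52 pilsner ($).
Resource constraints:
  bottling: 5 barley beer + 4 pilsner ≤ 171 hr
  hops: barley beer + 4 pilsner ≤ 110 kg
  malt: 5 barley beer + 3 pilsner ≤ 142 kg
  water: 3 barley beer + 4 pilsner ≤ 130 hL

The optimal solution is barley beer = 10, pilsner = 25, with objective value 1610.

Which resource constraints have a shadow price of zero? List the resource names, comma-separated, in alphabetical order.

bottling: 150/171 (slack 21)
hops: 110/110 (binding)
malt: 125/142 (slack 17)
water: 130/130 (binding)
By complementary slackness, a constraint with positive slack has shadow price 0 → bottling, malt.

bottling, malt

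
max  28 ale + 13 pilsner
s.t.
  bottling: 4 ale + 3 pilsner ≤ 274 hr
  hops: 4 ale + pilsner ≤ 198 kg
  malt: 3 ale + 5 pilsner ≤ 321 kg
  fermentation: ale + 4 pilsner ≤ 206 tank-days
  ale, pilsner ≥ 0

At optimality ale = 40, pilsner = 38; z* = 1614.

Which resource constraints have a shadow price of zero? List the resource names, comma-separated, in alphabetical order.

bottling: 274/274 (binding)
hops: 198/198 (binding)
malt: 310/321 (slack 11)
fermentation: 192/206 (slack 14)
By complementary slackness, a constraint with positive slack has shadow price 0 → fermentation, malt.

fermentation, malt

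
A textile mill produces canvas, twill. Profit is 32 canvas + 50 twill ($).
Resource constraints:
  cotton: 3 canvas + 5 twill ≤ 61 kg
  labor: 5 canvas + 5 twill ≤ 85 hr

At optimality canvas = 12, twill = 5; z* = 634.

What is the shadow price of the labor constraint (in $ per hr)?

1

Check each constraint at x*: cotton 61/61 (tight); labor 85/85 (tight).
Dual feasibility on the basic columns requires 3·y_cotton + 5·y_labor = 32, 5·y_cotton + 5·y_labor = 50.
This yields shadow prices y_cotton = 9, y_labor = 1.
Shadow price of labor = 1.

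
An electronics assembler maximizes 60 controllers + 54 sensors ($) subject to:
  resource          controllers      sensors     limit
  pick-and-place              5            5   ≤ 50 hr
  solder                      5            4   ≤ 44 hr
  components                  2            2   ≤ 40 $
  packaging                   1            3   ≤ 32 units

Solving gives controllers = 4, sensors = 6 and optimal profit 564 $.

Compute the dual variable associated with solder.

6

Check each constraint at x*: pick-and-place 50/50 (tight); solder 44/44 (tight); components 20/40 (slack 20); packaging 22/32 (slack 10).
By complementary slackness, y = 0 for the non-binding constraints.
The binding rows give the dual system: 5·y_pick-and-place + 5·y_solder = 60 and 5·y_pick-and-place + 4·y_solder = 54.
Solving: y_pick-and-place = 6, y_solder = 6.
Shadow price of solder = 6.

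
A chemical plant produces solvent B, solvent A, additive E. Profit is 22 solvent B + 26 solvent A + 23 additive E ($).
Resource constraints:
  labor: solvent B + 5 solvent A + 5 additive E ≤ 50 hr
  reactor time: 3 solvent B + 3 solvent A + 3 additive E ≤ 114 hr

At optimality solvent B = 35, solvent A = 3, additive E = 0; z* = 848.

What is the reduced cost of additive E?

-3

At the optimum: labor uses 50 of 50 (binding); reactor time uses 114 of 114 (binding).
The binding rows give the dual system: 1·y_labor + 3·y_reactor time = 22 and 5·y_labor + 3·y_reactor time = 26.
Solving: y_labor = 1, y_reactor time = 7.
Reduced cost of additive E: c₃ − yᵀa₃ = 23 − (1·5 + 7·3) = 23 − 26 = -3.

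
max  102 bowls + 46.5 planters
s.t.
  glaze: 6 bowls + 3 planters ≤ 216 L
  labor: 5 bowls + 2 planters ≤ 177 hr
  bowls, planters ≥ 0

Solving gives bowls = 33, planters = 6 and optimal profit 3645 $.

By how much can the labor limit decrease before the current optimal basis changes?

33

Binding constraints: glaze, labor. The basis is B = [[6,3],[5,2]] with det -3.
Per unit decrease in labor, x* moves by d = (-1, 2).
The basis stays optimal until bowls reaches 0; allowable decrease = 33 hr.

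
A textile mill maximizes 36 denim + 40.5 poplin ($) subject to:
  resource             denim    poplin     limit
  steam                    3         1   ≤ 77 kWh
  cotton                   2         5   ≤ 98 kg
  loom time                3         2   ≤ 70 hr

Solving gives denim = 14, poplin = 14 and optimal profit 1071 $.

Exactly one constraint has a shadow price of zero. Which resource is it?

steam

steam: 56/77 (slack 21)
cotton: 98/98 (binding)
loom time: 70/70 (binding)
By complementary slackness, a constraint with positive slack has shadow price 0 → steam.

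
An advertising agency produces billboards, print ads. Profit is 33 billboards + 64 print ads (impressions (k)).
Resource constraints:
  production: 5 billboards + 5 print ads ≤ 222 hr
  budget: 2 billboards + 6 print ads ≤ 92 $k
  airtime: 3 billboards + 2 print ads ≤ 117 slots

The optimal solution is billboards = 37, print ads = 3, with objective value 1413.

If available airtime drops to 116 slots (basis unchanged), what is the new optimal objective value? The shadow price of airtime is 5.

1408

Δb = -1, so new z* = 1413 + (5)·(-1) = 1413 − 5 = 1408.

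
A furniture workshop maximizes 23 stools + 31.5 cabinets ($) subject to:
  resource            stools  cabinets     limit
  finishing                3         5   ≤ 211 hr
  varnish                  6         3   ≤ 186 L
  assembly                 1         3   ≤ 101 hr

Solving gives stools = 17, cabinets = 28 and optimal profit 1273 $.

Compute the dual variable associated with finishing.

0

At the optimum: finishing uses 191 of 211 (slack = 20); varnish uses 186 of 186 (binding); assembly uses 101 of 101 (binding).
By complementary slackness, y = 0 for the non-binding constraint.
Dual feasibility on the basic columns requires 6·y_varnish + 1·y_assembly = 23, 3·y_varnish + 3·y_assembly = 31.5.
Solving: y_varnish = 2.5, y_assembly = 8.
Shadow price of finishing = 0.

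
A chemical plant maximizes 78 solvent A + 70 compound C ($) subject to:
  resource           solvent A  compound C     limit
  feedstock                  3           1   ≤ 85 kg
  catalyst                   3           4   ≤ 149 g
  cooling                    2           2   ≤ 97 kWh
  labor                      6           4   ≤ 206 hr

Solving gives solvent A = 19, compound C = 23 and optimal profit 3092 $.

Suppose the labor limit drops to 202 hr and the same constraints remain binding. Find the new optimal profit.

Binding: catalyst and labor. Non-binding: feedstock (5 unused), cooling (13 unused).
Since feedstock, cooling are not tight, their duals are 0.
Dual feasibility on the basic columns requires 3·y_catalyst + 6·y_labor = 78, 4·y_catalyst + 4·y_labor = 70.
→ y_catalyst = 9 and y_labor = 8.5.
Δz = y_labor·Δb = 8.5 × (-4) = -34, so new z* = 3092 − 34 = 3058.

3058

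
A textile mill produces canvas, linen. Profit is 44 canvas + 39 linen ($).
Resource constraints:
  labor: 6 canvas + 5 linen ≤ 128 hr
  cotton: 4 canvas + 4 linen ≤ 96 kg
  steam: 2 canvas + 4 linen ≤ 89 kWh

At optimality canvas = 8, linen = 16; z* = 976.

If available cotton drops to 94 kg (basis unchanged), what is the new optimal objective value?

Binding: labor and cotton. Non-binding: steam (9 unused).
By complementary slackness, y = 0 for the non-binding constraint.
Dual feasibility on the basic columns requires 6·y_labor + 4·y_cotton = 44, 5·y_labor + 4·y_cotton = 39.
Solving: y_labor = 5, y_cotton = 3.5.
Δz = y_cotton·Δb = 3.5 × (-2) = -7, so new z* = 976 − 7 = 969.

969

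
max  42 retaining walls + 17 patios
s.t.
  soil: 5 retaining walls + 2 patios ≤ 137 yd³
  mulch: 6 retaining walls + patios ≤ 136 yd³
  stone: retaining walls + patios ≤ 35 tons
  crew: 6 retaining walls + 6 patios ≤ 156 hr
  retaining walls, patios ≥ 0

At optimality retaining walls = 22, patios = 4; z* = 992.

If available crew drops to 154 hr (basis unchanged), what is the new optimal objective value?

Check each constraint at x*: soil 118/137 (slack 19); mulch 136/136 (tight); stone 26/35 (slack 9); crew 156/156 (tight).
Slack constraints have shadow price 0 (complementary slackness).
From A_Bᵀ y = c: 6·y_mulch + 6·y_crew = 42; 1·y_mulch + 6·y_crew = 17.
This yields shadow prices y_mulch = 5, y_crew = 2.
Δz = y_crew·Δb = 2 × (-2) = -4, so new z* = 992 − 4 = 988.

988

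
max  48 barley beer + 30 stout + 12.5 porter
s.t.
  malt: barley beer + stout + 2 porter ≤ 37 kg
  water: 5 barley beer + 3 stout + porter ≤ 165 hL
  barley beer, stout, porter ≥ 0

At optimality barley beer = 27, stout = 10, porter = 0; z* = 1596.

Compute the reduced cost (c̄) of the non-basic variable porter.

At the optimum: malt uses 37 of 37 (binding); water uses 165 of 165 (binding).
The binding rows give the dual system: 1·y_malt + 5·y_water = 48 and 1·y_malt + 3·y_water = 30.
This yields shadow prices y_malt = 3, y_water = 9.
Reduced cost of porter: c₃ − yᵀa₃ = 12.5 − (3·2 + 9·1) = 12.5 − 15 = -2.5.

-2.5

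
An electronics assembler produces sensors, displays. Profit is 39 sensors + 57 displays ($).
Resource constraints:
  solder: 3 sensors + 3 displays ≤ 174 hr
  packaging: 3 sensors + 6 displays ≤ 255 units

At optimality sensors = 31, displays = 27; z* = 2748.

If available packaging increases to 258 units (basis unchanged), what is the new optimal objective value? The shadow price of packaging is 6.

2766

Δb = 3, so new z* = 2748 + (6)·(3) = 2748 + 18 = 2766.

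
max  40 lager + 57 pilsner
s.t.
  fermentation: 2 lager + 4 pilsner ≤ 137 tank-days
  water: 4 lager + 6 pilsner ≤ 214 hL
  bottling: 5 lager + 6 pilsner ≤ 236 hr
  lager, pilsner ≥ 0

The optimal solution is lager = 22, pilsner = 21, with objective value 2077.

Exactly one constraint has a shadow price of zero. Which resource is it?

fermentation: 128/137 (slack 9)
water: 214/214 (binding)
bottling: 236/236 (binding)
By complementary slackness, a constraint with positive slack has shadow price 0 → fermentation.

fermentation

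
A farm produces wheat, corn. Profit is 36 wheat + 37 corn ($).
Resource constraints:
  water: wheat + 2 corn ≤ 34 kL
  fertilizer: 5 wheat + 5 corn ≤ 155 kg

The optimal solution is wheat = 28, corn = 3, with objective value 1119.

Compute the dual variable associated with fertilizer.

Check each constraint at x*: water 34/34 (tight); fertilizer 155/155 (tight).
From A_Bᵀ y = c: 1·y_water + 5·y_fertilizer = 36; 2·y_water + 5·y_fertilizer = 37.
→ y_water = 1 and y_fertilizer = 7.
Shadow price of fertilizer = 7.

7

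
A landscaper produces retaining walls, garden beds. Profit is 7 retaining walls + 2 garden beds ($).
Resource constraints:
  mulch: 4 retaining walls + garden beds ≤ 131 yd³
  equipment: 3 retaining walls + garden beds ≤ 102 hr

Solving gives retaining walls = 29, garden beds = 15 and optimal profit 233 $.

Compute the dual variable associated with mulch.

1

At the optimum: mulch uses 131 of 131 (binding); equipment uses 102 of 102 (binding).
From A_Bᵀ y = c: 4·y_mulch + 3·y_equipment = 7; 1·y_mulch + 1·y_equipment = 2.
This yields shadow prices y_mulch = 1, y_equipment = 1.
Shadow price of mulch = 1.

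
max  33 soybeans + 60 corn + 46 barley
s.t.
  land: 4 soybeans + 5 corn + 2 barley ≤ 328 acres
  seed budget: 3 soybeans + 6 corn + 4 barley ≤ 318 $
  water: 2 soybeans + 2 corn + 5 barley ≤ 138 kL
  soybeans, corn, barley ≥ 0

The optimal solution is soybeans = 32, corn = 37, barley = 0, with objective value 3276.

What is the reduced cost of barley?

-5

Check each constraint at x*: land 313/328 (slack 15); seed budget 318/318 (tight); water 138/138 (tight).
By complementary slackness, y = 0 for the non-binding constraint.
From A_Bᵀ y = c: 3·y_seed budget + 2·y_water = 33; 6·y_seed budget + 2·y_water = 60.
→ y_seed budget = 9 and y_water = 3.
Reduced cost of barley: c₃ − yᵀa₃ = 46 − (9·4 + 3·5) = 46 − 51 = -5.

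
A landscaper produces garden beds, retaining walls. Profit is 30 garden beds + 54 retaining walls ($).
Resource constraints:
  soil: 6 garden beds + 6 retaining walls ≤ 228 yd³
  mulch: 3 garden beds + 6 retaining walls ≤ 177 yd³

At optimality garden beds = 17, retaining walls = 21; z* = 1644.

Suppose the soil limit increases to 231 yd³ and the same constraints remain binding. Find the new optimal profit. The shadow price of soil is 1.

Δb = 3, so new z* = 1644 + (1)·(3) = 1644 + 3 = 1647.

1647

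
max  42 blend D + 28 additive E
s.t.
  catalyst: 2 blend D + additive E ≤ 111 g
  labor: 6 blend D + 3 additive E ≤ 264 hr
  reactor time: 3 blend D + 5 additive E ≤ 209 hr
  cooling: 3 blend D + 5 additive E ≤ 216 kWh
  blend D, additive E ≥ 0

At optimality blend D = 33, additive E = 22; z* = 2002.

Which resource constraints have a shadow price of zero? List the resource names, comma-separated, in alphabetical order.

catalyst: 88/111 (slack 23)
labor: 264/264 (binding)
reactor time: 209/209 (binding)
cooling: 209/216 (slack 7)
By complementary slackness, a constraint with positive slack has shadow price 0 → catalyst, cooling.

catalyst, cooling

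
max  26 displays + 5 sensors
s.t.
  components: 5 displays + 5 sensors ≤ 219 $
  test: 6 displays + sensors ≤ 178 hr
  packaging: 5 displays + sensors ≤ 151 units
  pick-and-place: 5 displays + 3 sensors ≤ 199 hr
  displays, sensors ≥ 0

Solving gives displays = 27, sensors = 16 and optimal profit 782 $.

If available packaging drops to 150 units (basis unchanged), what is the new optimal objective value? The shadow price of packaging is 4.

778

Δb = -1, so new z* = 782 + (4)·(-1) = 782 − 4 = 778.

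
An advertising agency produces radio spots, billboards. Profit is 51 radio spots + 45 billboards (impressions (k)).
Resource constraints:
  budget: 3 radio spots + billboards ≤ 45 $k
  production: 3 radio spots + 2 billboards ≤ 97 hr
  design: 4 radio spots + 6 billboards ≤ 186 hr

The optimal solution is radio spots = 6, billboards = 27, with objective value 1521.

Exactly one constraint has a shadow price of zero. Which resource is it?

production

budget: 45/45 (binding)
production: 72/97 (slack 25)
design: 186/186 (binding)
By complementary slackness, a constraint with positive slack has shadow price 0 → production.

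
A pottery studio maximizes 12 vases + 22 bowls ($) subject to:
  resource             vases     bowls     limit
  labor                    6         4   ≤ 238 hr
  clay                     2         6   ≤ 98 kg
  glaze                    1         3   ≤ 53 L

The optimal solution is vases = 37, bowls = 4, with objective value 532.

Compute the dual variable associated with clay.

3

Binding: labor and clay. Non-binding: glaze (4 unused).
By complementary slackness, y = 0 for the non-binding constraint.
The binding rows give the dual system: 6·y_labor + 2·y_clay = 12 and 4·y_labor + 6·y_clay = 22.
Solving: y_labor = 1, y_clay = 3.
Shadow price of clay = 3.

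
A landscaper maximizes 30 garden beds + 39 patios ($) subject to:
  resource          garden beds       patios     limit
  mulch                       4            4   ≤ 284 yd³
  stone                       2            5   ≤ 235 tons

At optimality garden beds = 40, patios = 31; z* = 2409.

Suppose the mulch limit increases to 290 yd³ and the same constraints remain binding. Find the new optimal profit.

Check each constraint at x*: mulch 284/284 (tight); stone 235/235 (tight).
From A_Bᵀ y = c: 4·y_mulch + 2·y_stone = 30; 4·y_mulch + 5·y_stone = 39.
This yields shadow prices y_mulch = 6, y_stone = 3.
Δz = y_mulch·Δb = 6 × (6) = 36, so new z* = 2409 + 36 = 2445.

2445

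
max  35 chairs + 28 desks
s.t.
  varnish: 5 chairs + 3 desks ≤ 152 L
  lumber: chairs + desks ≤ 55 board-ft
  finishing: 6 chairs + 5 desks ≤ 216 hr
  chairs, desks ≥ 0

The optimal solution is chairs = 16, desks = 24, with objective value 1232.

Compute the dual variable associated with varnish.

Binding: varnish and finishing. Non-binding: lumber (15 unused).
Slack constraints have shadow price 0 (complementary slackness).
The binding rows give the dual system: 5·y_varnish + 6·y_finishing = 35 and 3·y_varnish + 5·y_finishing = 28.
This yields shadow prices y_varnish = 1, y_finishing = 5.
Shadow price of varnish = 1.

1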